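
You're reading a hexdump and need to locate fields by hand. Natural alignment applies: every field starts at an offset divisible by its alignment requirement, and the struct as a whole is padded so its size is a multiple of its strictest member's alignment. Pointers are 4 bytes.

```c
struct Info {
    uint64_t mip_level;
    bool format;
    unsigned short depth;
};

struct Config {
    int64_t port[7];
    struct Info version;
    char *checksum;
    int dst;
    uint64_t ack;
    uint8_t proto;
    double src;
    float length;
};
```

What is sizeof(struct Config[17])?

1904

Info: mip_level at 0 (size 8, align 8) → ends 8; format at 8 (size 1, align 1) → ends 9; pad 1 to align 2 for depth; depth at 10 (size 2, align 2) → ends 12; tail pad 4 to reach multiple of 8; total 16 bytes, alignment 8
port at 0 (size 56, align 8) → ends 56
version at 56 (size 16, align 8) → ends 72
checksum at 72 (size 4, align 4) → ends 76
dst at 76 (size 4, align 4) → ends 80
ack at 80 (size 8, align 8) → ends 88
proto at 88 (size 1, align 1) → ends 89
pad 7 to align 8 for src
src at 96 (size 8, align 8) → ends 104
length at 104 (size 4, align 4) → ends 108
tail pad 4 to reach multiple of 8
total 112 bytes, alignment 8
array of 17: 17 × 112 = 1904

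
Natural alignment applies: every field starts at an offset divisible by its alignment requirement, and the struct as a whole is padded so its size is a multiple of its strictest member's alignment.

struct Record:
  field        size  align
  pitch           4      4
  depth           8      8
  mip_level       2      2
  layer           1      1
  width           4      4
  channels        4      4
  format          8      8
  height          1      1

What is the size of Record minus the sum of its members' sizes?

pitch at 0 (size 4, align 4) → ends 4
pad 4 to align 8 for depth
depth at 8 (size 8, align 8) → ends 16
mip_level at 16 (size 2, align 2) → ends 18
layer at 18 (size 1, align 1) → ends 19
pad 1 to align 4 for width
width at 20 (size 4, align 4) → ends 24
channels at 24 (size 4, align 4) → ends 28
pad 4 to align 8 for format
format at 32 (size 8, align 8) → ends 40
height at 40 (size 1, align 1) → ends 41
tail pad 7 to reach multiple of 8
total 48 bytes, alignment 8
data bytes 32, size 48 → padding 16

16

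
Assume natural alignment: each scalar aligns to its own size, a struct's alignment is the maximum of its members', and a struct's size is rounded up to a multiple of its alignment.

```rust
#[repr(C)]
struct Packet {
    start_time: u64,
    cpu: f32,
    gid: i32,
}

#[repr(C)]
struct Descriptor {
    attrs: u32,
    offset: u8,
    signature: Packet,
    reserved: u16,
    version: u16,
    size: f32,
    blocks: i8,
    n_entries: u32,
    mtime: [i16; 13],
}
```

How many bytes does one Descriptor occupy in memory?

72

Packet: 0..8  start_time  (8B, 8-aligned); 8..12  cpu  (4B, 4-aligned); 12..16  gid  (4B, 4-aligned); sizeof = 16, alignof = 8
0..4  attrs  (4B, 4-aligned)
4..5  offset  (1B, 1-aligned)
5..8  -- padding (3B)
8..24  signature  (16B, 8-aligned)
24..26  reserved  (2B, 2-aligned)
26..28  version  (2B, 2-aligned)
28..32  size  (4B, 4-aligned)
32..33  blocks  (1B, 1-aligned)
33..36  -- padding (3B)
36..40  n_entries  (4B, 4-aligned)
40..66  mtime  (26B, 2-aligned)
66..72  -- tail padding (6B)
sizeof = 72, alignof = 8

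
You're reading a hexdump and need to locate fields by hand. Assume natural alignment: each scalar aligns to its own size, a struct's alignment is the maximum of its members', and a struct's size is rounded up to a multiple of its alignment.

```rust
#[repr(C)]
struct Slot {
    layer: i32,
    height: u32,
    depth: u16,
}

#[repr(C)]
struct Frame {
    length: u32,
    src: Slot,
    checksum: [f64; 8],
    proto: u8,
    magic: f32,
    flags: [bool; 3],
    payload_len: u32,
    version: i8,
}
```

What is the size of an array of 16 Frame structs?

Slot: 0..4  layer  (4B, 4-aligned); 4..8  height  (4B, 4-aligned); 8..10  depth  (2B, 2-aligned); 10..12  -- tail padding (2B); sizeof = 12, alignof = 4
0..4  length  (4B, 4-aligned)
4..16  src  (12B, 4-aligned)
16..80  checksum  (64B, 8-aligned)
80..81  proto  (1B, 1-aligned)
81..84  -- padding (3B)
84..88  magic  (4B, 4-aligned)
88..91  flags  (3B, 1-aligned)
91..92  -- padding (1B)
92..96  payload_len  (4B, 4-aligned)
96..97  version  (1B, 1-aligned)
97..104  -- tail padding (7B)
sizeof = 104, alignof = 8
array of 16: 16 × 104 = 1664

1664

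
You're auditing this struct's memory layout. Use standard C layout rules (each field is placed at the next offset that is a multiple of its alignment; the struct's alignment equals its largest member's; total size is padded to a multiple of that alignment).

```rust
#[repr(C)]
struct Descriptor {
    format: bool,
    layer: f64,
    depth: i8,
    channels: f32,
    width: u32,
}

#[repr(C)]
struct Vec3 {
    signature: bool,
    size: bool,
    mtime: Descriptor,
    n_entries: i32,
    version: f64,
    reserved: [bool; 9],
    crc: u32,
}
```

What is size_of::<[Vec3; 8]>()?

Descriptor: 0..1  format  (1B, 1-aligned); 1..8  -- padding (7B); 8..16  layer  (8B, 8-aligned); 16..17  depth  (1B, 1-aligned); 17..20  -- padding (3B); 20..24  channels  (4B, 4-aligned); 24..28  width  (4B, 4-aligned); 28..32  -- tail padding (4B); sizeof = 32, alignof = 8
0..1  signature  (1B, 1-aligned)
1..2  size  (1B, 1-aligned)
2..8  -- padding (6B)
8..40  mtime  (32B, 8-aligned)
40..44  n_entries  (4B, 4-aligned)
44..48  -- padding (4B)
48..56  version  (8B, 8-aligned)
56..65  reserved  (9B, 1-aligned)
65..68  -- padding (3B)
68..72  crc  (4B, 4-aligned)
sizeof = 72, alignof = 8
array of 8: 8 × 72 = 576

576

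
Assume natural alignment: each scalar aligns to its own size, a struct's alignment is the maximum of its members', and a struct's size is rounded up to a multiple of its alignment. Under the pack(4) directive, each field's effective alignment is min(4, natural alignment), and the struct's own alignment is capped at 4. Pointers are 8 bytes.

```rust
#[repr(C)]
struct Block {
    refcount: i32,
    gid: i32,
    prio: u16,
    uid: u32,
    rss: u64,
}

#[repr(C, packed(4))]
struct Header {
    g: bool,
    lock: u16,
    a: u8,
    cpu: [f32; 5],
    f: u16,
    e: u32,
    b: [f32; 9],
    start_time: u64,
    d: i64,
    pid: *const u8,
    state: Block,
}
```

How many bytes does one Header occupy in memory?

Block: refcount at 0 (size 4, align 4) → ends 4; gid at 4 (size 4, align 4) → ends 8; prio at 8 (size 2, align 2) → ends 10; pad 2 to align 4 for uid; uid at 12 (size 4, align 4) → ends 16; rss at 16 (size 8, align 8) → ends 24; total 24 bytes, alignment 8
g at 0 (size 1, align 1) → ends 1
pad 1 to align 2 for lock
lock at 2 (size 2, align 2) → ends 4
a at 4 (size 1, align 1) → ends 5
pad 3 to align 4 for cpu
cpu at 8 (size 20, align 4) → ends 28
f at 28 (size 2, align 2) → ends 30
pad 2 to align 4 for e
e at 32 (size 4, align 4) → ends 36
b at 36 (size 36, align 4) → ends 72
start_time at 72 (size 8, align 4) → ends 80
d at 80 (size 8, align 4) → ends 88
pid at 88 (size 8, align 4) → ends 96
state at 96 (size 24, align 4) → ends 120
total 120 bytes, alignment 4

120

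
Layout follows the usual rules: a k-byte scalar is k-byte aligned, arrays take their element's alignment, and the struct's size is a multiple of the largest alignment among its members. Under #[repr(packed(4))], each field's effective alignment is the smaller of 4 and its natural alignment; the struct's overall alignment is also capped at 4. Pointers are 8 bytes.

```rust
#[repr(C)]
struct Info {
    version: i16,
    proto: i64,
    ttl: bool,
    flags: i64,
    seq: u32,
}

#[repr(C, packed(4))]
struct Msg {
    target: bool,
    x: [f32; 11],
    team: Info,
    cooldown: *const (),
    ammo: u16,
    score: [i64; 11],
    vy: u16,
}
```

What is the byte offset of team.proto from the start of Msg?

56

Info: version at 0 (size 2, align 2) → ends 2; pad 6 to align 8 for proto; proto at 8 (size 8, align 8) → ends 16; ttl at 16 (size 1, align 1) → ends 17; pad 7 to align 8 for flags; flags at 24 (size 8, align 8) → ends 32; seq at 32 (size 4, align 4) → ends 36; tail pad 4 to reach multiple of 8; total 40 bytes, alignment 8
target at 0 (size 1, align 1) → ends 1
pad 3 to align 4 for x
x at 4 (size 44, align 4) → ends 48
team at 48 (size 40, align 4) → ends 88
within Info: proto at 8
48 + 8 = 56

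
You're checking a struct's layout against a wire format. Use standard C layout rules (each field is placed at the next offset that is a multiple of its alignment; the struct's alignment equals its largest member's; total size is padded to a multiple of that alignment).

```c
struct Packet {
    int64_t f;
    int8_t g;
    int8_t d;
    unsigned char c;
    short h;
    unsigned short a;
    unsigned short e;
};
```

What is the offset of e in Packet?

@0: f [8B, align 8] → 8
@8: g [1B, align 1] → 9
@9: d [1B, align 1] → 10
@10: c [1B, align 1] → 11
+1 pad (align 2)
@12: h [2B, align 2] → 14
@14: a [2B, align 2] → 16
@16: e [2B, align 2] → 18

16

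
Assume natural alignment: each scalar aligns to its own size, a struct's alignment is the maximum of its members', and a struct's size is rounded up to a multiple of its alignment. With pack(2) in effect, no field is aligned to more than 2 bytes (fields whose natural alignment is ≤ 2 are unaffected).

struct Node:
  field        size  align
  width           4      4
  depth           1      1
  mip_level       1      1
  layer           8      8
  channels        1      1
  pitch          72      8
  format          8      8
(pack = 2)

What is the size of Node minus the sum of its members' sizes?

1

width at 0 (size 4, align 2) → ends 4
depth at 4 (size 1, align 1) → ends 5
mip_level at 5 (size 1, align 1) → ends 6
layer at 6 (size 8, align 2) → ends 14
channels at 14 (size 1, align 1) → ends 15
pad 1 to align 2 for pitch
pitch at 16 (size 72, align 2) → ends 88
format at 88 (size 8, align 2) → ends 96
total 96 bytes, alignment 2
data bytes 95, size 96 → padding 1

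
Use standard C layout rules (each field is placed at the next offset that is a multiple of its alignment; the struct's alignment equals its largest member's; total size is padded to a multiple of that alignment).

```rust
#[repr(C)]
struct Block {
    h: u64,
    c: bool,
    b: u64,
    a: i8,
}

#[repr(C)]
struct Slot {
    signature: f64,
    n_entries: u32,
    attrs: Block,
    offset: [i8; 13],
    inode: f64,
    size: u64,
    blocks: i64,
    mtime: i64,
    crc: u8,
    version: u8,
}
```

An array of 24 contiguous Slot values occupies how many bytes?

Block: h at 0 (size 8, align 8) → ends 8; c at 8 (size 1, align 1) → ends 9; pad 7 to align 8 for b; b at 16 (size 8, align 8) → ends 24; a at 24 (size 1, align 1) → ends 25; tail pad 7 to reach multiple of 8; total 32 bytes, alignment 8
signature at 0 (size 8, align 8) → ends 8
n_entries at 8 (size 4, align 4) → ends 12
pad 4 to align 8 for attrs
attrs at 16 (size 32, align 8) → ends 48
offset at 48 (size 13, align 1) → ends 61
pad 3 to align 8 for inode
inode at 64 (size 8, align 8) → ends 72
size at 72 (size 8, align 8) → ends 80
blocks at 80 (size 8, align 8) → ends 88
mtime at 88 (size 8, align 8) → ends 96
crc at 96 (size 1, align 1) → ends 97
version at 97 (size 1, align 1) → ends 98
tail pad 6 to reach multiple of 8
total 104 bytes, alignment 8
array of 24: 24 × 104 = 2496

2496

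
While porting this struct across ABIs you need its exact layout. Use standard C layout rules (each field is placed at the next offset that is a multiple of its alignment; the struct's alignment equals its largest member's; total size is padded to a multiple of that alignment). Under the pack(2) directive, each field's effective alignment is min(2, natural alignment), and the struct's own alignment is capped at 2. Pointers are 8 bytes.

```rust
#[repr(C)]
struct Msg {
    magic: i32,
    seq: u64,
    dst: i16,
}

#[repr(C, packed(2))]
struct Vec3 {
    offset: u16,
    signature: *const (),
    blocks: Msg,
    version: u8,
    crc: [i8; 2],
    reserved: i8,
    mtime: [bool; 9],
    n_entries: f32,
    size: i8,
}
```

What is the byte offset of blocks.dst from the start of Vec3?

26

Msg: magic at 0 (size 4, align 4) → ends 4; pad 4 to align 8 for seq; seq at 8 (size 8, align 8) → ends 16; dst at 16 (size 2, align 2) → ends 18; tail pad 6 to reach multiple of 8; total 24 bytes, alignment 8
offset at 0 (size 2, align 2) → ends 2
signature at 2 (size 8, align 2) → ends 10
blocks at 10 (size 24, align 2) → ends 34
within Msg: dst at 16
10 + 16 = 26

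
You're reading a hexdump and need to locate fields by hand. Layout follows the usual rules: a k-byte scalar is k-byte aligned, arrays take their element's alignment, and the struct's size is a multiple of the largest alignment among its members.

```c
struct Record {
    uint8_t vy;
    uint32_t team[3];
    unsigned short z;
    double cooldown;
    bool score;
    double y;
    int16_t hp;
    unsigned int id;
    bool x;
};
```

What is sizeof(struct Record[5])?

@0: vy [1B, align 1] → 1
+3 pad (align 4)
@4: team [12B, align 4] → 16
@16: z [2B, align 2] → 18
+6 pad (align 8)
@24: cooldown [8B, align 8] → 32
@32: score [1B, align 1] → 33
+7 pad (align 8)
@40: y [8B, align 8] → 48
@48: hp [2B, align 2] → 50
+2 pad (align 4)
@52: id [4B, align 4] → 56
@56: x [1B, align 1] → 57
+7 tail pad (align 8)
size 64, align 8
array of 5: 5 × 64 = 320

320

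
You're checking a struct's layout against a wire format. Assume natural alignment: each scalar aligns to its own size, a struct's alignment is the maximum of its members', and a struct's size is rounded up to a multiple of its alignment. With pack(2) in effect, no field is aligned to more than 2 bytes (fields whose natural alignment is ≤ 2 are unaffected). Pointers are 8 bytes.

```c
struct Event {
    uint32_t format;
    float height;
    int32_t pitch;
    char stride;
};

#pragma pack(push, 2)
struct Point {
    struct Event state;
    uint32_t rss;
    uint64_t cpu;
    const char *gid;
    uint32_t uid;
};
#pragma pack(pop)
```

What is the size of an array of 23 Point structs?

Event: @0: format [4B, align 4] → 4; @4: height [4B, align 4] → 8; @8: pitch [4B, align 4] → 12; @12: stride [1B, align 1] → 13; +3 tail pad (align 4); size 16, align 4
@0: state [16B, align 2] → 16
@16: rss [4B, align 2] → 20
@20: cpu [8B, align 2] → 28
@28: gid [8B, align 2] → 36
@36: uid [4B, align 2] → 40
size 40, align 2
array of 23: 23 × 40 = 920

920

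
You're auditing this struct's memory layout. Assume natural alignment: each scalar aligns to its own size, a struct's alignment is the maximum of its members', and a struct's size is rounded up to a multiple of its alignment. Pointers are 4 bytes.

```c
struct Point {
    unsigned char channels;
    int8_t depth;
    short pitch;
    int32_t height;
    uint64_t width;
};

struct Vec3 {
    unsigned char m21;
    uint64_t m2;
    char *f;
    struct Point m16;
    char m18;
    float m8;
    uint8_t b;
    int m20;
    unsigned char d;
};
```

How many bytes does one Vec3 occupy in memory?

Point: 0..1  channels  (1B, 1-aligned); 1..2  depth  (1B, 1-aligned); 2..4  pitch  (2B, 2-aligned); 4..8  height  (4B, 4-aligned); 8..16  width  (8B, 8-aligned); sizeof = 16, alignof = 8
0..1  m21  (1B, 1-aligned)
1..8  -- padding (7B)
8..16  m2  (8B, 8-aligned)
16..20  f  (4B, 4-aligned)
20..24  -- padding (4B)
24..40  m16  (16B, 8-aligned)
40..41  m18  (1B, 1-aligned)
41..44  -- padding (3B)
44..48  m8  (4B, 4-aligned)
48..49  b  (1B, 1-aligned)
49..52  -- padding (3B)
52..56  m20  (4B, 4-aligned)
56..57  d  (1B, 1-aligned)
57..64  -- tail padding (7B)
sizeof = 64, alignof = 8

64 bytes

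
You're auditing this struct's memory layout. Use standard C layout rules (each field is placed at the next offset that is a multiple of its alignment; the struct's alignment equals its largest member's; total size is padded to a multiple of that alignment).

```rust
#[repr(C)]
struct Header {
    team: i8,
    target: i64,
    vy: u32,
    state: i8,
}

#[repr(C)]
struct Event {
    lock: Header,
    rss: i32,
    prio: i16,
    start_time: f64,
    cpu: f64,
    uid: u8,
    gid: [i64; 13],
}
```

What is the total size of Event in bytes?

Header: @0: team [1B, align 1] → 1; +7 pad (align 8); @8: target [8B, align 8] → 16; @16: vy [4B, align 4] → 20; @20: state [1B, align 1] → 21; +3 tail pad (align 8); size 24, align 8
@0: lock [24B, align 8] → 24
@24: rss [4B, align 4] → 28
@28: prio [2B, align 2] → 30
+2 pad (align 8)
@32: start_time [8B, align 8] → 40
@40: cpu [8B, align 8] → 48
@48: uid [1B, align 1] → 49
+7 pad (align 8)
@56: gid [104B, align 8] → 160
size 160, align 8

160 bytes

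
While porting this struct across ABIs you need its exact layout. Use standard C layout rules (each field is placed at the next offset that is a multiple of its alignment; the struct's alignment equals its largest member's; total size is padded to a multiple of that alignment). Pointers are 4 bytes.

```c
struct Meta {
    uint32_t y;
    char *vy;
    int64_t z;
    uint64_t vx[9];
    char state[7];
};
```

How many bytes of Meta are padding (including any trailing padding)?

1

@0: y [4B, align 4] → 4
@4: vy [4B, align 4] → 8
@8: z [8B, align 8] → 16
@16: vx [72B, align 8] → 88
@88: state [7B, align 1] → 95
+1 tail pad (align 8)
size 96, align 8
data bytes 95, size 96 → padding 1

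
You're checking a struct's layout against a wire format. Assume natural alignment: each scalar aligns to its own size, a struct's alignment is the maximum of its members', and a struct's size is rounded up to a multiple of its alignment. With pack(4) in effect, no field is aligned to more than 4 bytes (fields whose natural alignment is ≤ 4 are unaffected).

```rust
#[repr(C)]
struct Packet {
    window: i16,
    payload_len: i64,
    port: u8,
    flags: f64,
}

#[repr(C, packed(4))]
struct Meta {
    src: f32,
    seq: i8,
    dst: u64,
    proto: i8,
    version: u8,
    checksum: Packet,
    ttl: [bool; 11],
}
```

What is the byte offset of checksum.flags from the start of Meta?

Packet: 0..2  window  (2B, 2-aligned); 2..8  -- padding (6B); 8..16  payload_len  (8B, 8-aligned); 16..17  port  (1B, 1-aligned); 17..24  -- padding (7B); 24..32  flags  (8B, 8-aligned); sizeof = 32, alignof = 8
0..4  src  (4B, 4-aligned)
4..5  seq  (1B, 1-aligned)
5..8  -- padding (3B)
8..16  dst  (8B, 4-aligned)
16..17  proto  (1B, 1-aligned)
17..18  version  (1B, 1-aligned)
18..20  -- padding (2B)
20..52  checksum  (32B, 4-aligned)
within Packet: flags at 24
20 + 24 = 44

44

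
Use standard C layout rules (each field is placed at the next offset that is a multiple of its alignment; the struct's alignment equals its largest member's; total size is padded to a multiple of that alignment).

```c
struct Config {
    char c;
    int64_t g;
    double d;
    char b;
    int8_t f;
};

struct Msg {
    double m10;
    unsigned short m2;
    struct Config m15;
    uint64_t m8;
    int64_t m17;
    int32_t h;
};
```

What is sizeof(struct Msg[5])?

360

Config: @0: c [1B, align 1] → 1; +7 pad (align 8); @8: g [8B, align 8] → 16; @16: d [8B, align 8] → 24; @24: b [1B, align 1] → 25; @25: f [1B, align 1] → 26; +6 tail pad (align 8); size 32, align 8
@0: m10 [8B, align 8] → 8
@8: m2 [2B, align 2] → 10
+6 pad (align 8)
@16: m15 [32B, align 8] → 48
@48: m8 [8B, align 8] → 56
@56: m17 [8B, align 8] → 64
@64: h [4B, align 4] → 68
+4 tail pad (align 8)
size 72, align 8
array of 5: 5 × 72 = 360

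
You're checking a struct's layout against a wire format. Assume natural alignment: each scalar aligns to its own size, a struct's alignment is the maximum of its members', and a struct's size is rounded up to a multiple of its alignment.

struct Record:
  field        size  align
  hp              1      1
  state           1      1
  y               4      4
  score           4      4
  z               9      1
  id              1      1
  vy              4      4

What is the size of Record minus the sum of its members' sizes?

0..1  hp  (1B, 1-aligned)
1..2  state  (1B, 1-aligned)
2..4  -- padding (2B)
4..8  y  (4B, 4-aligned)
8..12  score  (4B, 4-aligned)
12..21  z  (9B, 1-aligned)
21..22  id  (1B, 1-aligned)
22..24  -- padding (2B)
24..28  vy  (4B, 4-aligned)
sizeof = 28, alignof = 4
data bytes 24, size 28 → padding 4

4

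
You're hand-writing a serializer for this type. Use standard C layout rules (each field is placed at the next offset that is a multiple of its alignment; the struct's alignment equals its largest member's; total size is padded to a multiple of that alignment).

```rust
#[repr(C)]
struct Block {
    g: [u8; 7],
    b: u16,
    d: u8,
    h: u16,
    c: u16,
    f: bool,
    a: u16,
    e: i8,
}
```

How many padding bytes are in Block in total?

g at 0 (size 7, align 1) → ends 7
pad 1 to align 2 for b
b at 8 (size 2, align 2) → ends 10
d at 10 (size 1, align 1) → ends 11
pad 1 to align 2 for h
h at 12 (size 2, align 2) → ends 14
c at 14 (size 2, align 2) → ends 16
f at 16 (size 1, align 1) → ends 17
pad 1 to align 2 for a
a at 18 (size 2, align 2) → ends 20
e at 20 (size 1, align 1) → ends 21
tail pad 1 to reach multiple of 2
total 22 bytes, alignment 2
data bytes 18, size 22 → padding 4

4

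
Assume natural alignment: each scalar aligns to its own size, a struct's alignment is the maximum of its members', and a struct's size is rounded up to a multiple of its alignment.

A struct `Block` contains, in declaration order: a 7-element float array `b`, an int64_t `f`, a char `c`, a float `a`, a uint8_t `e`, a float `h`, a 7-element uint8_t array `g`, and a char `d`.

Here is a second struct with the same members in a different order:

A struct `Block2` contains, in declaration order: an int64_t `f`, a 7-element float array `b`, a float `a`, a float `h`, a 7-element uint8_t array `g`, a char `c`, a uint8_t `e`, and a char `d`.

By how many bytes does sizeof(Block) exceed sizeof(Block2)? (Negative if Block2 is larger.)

8

@0: b [28B, align 4] → 28
+4 pad (align 8)
@32: f [8B, align 8] → 40
@40: c [1B, align 1] → 41
+3 pad (align 4)
@44: a [4B, align 4] → 48
@48: e [1B, align 1] → 49
+3 pad (align 4)
@52: h [4B, align 4] → 56
@56: g [7B, align 1] → 63
@63: d [1B, align 1] → 64
size 64, align 8
— Block2 —
@0: f [8B, align 8] → 8
@8: b [28B, align 4] → 36
@36: a [4B, align 4] → 40
@40: h [4B, align 4] → 44
@44: g [7B, align 1] → 51
@51: c [1B, align 1] → 52
@52: e [1B, align 1] → 53
@53: d [1B, align 1] → 54
+2 tail pad (align 8)
size 56, align 8
64 − 56 = 8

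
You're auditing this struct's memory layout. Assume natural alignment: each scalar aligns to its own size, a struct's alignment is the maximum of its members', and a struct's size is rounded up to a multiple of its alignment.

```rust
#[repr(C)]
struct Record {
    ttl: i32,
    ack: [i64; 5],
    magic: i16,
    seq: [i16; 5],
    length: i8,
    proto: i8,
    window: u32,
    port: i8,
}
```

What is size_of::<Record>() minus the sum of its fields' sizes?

9

ttl at 0 (size 4, align 4) → ends 4
pad 4 to align 8 for ack
ack at 8 (size 40, align 8) → ends 48
magic at 48 (size 2, align 2) → ends 50
seq at 50 (size 10, align 2) → ends 60
length at 60 (size 1, align 1) → ends 61
proto at 61 (size 1, align 1) → ends 62
pad 2 to align 4 for window
window at 64 (size 4, align 4) → ends 68
port at 68 (size 1, align 1) → ends 69
tail pad 3 to reach multiple of 8
total 72 bytes, alignment 8
data bytes 63, size 72 → padding 9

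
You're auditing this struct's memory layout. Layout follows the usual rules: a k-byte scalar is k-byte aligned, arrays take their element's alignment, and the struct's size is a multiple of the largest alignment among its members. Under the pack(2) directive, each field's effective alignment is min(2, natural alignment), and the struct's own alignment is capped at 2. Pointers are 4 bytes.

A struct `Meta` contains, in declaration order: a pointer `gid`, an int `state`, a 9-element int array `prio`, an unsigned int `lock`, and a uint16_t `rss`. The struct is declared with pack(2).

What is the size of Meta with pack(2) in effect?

@0: gid [4B, align 2] → 4
@4: state [4B, align 2] → 8
@8: prio [36B, align 2] → 44
@44: lock [4B, align 2] → 48
@48: rss [2B, align 2] → 50
size 50, align 2

50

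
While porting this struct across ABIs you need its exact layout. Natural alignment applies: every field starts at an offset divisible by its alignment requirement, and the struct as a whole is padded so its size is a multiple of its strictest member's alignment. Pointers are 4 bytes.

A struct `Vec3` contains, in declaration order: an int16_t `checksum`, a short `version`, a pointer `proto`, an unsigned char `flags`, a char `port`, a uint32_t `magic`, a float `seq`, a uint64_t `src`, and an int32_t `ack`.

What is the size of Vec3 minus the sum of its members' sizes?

0..2  checksum  (2B, 2-aligned)
2..4  version  (2B, 2-aligned)
4..8  proto  (4B, 4-aligned)
8..9  flags  (1B, 1-aligned)
9..10  port  (1B, 1-aligned)
10..12  -- padding (2B)
12..16  magic  (4B, 4-aligned)
16..20  seq  (4B, 4-aligned)
20..24  -- padding (4B)
24..32  src  (8B, 8-aligned)
32..36  ack  (4B, 4-aligned)
36..40  -- tail padding (4B)
sizeof = 40, alignof = 8
data bytes 30, size 40 → padding 10

10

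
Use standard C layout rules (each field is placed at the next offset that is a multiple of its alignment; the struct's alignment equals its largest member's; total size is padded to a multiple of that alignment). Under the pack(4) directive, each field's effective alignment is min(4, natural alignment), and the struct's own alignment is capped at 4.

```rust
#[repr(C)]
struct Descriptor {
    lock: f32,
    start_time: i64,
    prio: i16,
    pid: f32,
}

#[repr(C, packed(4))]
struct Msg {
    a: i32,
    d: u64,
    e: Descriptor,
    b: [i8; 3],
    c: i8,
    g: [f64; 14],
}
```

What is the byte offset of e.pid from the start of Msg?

32

Descriptor: lock at 0 (size 4, align 4) → ends 4; pad 4 to align 8 for start_time; start_time at 8 (size 8, align 8) → ends 16; prio at 16 (size 2, align 2) → ends 18; pad 2 to align 4 for pid; pid at 20 (size 4, align 4) → ends 24; total 24 bytes, alignment 8
a at 0 (size 4, align 4) → ends 4
d at 4 (size 8, align 4) → ends 12
e at 12 (size 24, align 4) → ends 36
within Descriptor: pid at 20
12 + 20 = 32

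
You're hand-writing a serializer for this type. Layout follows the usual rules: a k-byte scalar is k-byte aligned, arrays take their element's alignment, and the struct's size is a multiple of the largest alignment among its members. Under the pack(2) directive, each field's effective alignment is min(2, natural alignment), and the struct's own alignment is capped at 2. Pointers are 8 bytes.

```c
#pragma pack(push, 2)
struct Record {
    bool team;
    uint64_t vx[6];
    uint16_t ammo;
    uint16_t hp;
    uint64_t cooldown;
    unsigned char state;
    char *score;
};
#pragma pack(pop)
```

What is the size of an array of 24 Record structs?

team at 0 (size 1, align 1) → ends 1
pad 1 to align 2 for vx
vx at 2 (size 48, align 2) → ends 50
ammo at 50 (size 2, align 2) → ends 52
hp at 52 (size 2, align 2) → ends 54
cooldown at 54 (size 8, align 2) → ends 62
state at 62 (size 1, align 1) → ends 63
pad 1 to align 2 for score
score at 64 (size 8, align 2) → ends 72
total 72 bytes, alignment 2
array of 24: 24 × 72 = 1728

1728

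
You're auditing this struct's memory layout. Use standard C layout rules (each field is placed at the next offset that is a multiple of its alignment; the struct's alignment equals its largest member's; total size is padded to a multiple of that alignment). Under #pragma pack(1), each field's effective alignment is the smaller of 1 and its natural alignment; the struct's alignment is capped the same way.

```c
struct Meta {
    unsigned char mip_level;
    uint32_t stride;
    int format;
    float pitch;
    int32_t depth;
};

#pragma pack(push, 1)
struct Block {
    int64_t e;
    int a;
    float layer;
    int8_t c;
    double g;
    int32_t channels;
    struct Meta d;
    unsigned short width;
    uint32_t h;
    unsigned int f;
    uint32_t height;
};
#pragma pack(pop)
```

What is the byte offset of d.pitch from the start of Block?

41

Meta: 0..1  mip_level  (1B, 1-aligned); 1..4  -- padding (3B); 4..8  stride  (4B, 4-aligned); 8..12  format  (4B, 4-aligned); 12..16  pitch  (4B, 4-aligned); 16..20  depth  (4B, 4-aligned); sizeof = 20, alignof = 4
0..8  e  (8B, 1-aligned)
8..12  a  (4B, 1-aligned)
12..16  layer  (4B, 1-aligned)
16..17  c  (1B, 1-aligned)
17..25  g  (8B, 1-aligned)
25..29  channels  (4B, 1-aligned)
29..49  d  (20B, 1-aligned)
within Meta: pitch at 12
29 + 12 = 41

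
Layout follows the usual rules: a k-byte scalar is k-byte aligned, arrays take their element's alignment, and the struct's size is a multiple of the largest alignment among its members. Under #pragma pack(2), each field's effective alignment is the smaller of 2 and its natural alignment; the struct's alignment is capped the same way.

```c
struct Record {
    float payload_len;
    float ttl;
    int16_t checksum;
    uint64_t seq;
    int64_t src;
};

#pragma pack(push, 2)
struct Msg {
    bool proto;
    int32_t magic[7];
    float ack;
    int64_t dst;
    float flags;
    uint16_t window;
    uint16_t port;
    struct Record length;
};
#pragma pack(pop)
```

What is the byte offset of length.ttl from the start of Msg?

54

Record: payload_len at 0 (size 4, align 4) → ends 4; ttl at 4 (size 4, align 4) → ends 8; checksum at 8 (size 2, align 2) → ends 10; pad 6 to align 8 for seq; seq at 16 (size 8, align 8) → ends 24; src at 24 (size 8, align 8) → ends 32; total 32 bytes, alignment 8
proto at 0 (size 1, align 1) → ends 1
pad 1 to align 2 for magic
magic at 2 (size 28, align 2) → ends 30
ack at 30 (size 4, align 2) → ends 34
dst at 34 (size 8, align 2) → ends 42
flags at 42 (size 4, align 2) → ends 46
window at 46 (size 2, align 2) → ends 48
port at 48 (size 2, align 2) → ends 50
length at 50 (size 32, align 2) → ends 82
within Record: ttl at 4
50 + 4 = 54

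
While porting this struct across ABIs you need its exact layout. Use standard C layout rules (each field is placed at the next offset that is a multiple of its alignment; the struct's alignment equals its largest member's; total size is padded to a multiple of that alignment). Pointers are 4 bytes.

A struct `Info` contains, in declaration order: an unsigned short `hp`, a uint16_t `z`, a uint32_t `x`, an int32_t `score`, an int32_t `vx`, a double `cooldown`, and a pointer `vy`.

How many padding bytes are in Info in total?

0..2  hp  (2B, 2-aligned)
2..4  z  (2B, 2-aligned)
4..8  x  (4B, 4-aligned)
8..12  score  (4B, 4-aligned)
12..16  vx  (4B, 4-aligned)
16..24  cooldown  (8B, 8-aligned)
24..28  vy  (4B, 4-aligned)
28..32  -- tail padding (4B)
sizeof = 32, alignof = 8
data bytes 28, size 32 → padding 4

4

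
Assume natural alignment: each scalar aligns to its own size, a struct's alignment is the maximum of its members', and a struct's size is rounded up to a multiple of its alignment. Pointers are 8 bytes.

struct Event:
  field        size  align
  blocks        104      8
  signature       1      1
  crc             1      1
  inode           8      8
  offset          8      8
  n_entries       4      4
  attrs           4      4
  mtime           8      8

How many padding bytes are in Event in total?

6

@0: blocks [104B, align 8] → 104
@104: signature [1B, align 1] → 105
@105: crc [1B, align 1] → 106
+6 pad (align 8)
@112: inode [8B, align 8] → 120
@120: offset [8B, align 8] → 128
@128: n_entries [4B, align 4] → 132
@132: attrs [4B, align 4] → 136
@136: mtime [8B, align 8] → 144
size 144, align 8
data bytes 138, size 144 → padding 6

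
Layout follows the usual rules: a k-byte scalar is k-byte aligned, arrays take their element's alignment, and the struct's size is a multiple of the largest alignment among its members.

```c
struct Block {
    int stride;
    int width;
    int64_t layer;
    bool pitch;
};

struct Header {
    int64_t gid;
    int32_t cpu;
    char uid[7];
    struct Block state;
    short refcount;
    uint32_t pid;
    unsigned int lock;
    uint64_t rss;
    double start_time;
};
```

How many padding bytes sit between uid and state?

Block: stride at 0 (size 4, align 4) → ends 4; width at 4 (size 4, align 4) → ends 8; layer at 8 (size 8, align 8) → ends 16; pitch at 16 (size 1, align 1) → ends 17; tail pad 7 to reach multiple of 8; total 24 bytes, alignment 8
gid at 0 (size 8, align 8) → ends 8
cpu at 8 (size 4, align 4) → ends 12
uid at 12 (size 7, align 1) → ends 19
pad 5 to align 8 for state
state at 24 (size 24, align 8) → ends 48

5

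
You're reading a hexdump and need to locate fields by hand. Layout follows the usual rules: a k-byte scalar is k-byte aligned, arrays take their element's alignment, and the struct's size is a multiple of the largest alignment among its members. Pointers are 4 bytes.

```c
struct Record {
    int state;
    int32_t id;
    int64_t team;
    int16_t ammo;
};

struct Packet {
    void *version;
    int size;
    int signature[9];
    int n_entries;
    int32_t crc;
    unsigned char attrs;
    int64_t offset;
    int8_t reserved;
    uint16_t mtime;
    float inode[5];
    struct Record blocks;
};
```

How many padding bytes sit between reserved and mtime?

Record: @0: state [4B, align 4] → 4; @4: id [4B, align 4] → 8; @8: team [8B, align 8] → 16; @16: ammo [2B, align 2] → 18; +6 tail pad (align 8); size 24, align 8
@0: version [4B, align 4] → 4
@4: size [4B, align 4] → 8
@8: signature [36B, align 4] → 44
@44: n_entries [4B, align 4] → 48
@48: crc [4B, align 4] → 52
@52: attrs [1B, align 1] → 53
+3 pad (align 8)
@56: offset [8B, align 8] → 64
@64: reserved [1B, align 1] → 65
+1 pad (align 2)
@66: mtime [2B, align 2] → 68

1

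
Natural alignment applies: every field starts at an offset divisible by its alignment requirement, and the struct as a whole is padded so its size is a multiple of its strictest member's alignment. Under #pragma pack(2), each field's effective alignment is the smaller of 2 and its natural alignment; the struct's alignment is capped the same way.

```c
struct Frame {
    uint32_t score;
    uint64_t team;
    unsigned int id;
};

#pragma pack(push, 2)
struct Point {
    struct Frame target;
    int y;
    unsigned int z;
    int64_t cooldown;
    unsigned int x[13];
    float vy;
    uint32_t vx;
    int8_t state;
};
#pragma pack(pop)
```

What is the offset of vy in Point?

Frame: @0: score [4B, align 4] → 4; +4 pad (align 8); @8: team [8B, align 8] → 16; @16: id [4B, align 4] → 20; +4 tail pad (align 8); size 24, align 8
@0: target [24B, align 2] → 24
@24: y [4B, align 2] → 28
@28: z [4B, align 2] → 32
@32: cooldown [8B, align 2] → 40
@40: x [52B, align 2] → 92
@92: vy [4B, align 2] → 96

92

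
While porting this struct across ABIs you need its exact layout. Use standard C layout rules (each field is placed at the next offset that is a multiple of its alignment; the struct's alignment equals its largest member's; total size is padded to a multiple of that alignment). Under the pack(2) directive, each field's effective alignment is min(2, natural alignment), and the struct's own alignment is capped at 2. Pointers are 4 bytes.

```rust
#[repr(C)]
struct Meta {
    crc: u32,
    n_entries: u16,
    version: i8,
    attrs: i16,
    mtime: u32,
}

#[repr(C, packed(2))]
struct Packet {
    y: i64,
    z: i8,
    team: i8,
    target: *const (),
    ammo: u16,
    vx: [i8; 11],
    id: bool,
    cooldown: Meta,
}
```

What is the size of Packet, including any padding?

44 bytes

Meta: @0: crc [4B, align 4] → 4; @4: n_entries [2B, align 2] → 6; @6: version [1B, align 1] → 7; +1 pad (align 2); @8: attrs [2B, align 2] → 10; +2 pad (align 4); @12: mtime [4B, align 4] → 16; size 16, align 4
@0: y [8B, align 2] → 8
@8: z [1B, align 1] → 9
@9: team [1B, align 1] → 10
@10: target [4B, align 2] → 14
@14: ammo [2B, align 2] → 16
@16: vx [11B, align 1] → 27
@27: id [1B, align 1] → 28
@28: cooldown [16B, align 2] → 44
size 44, align 2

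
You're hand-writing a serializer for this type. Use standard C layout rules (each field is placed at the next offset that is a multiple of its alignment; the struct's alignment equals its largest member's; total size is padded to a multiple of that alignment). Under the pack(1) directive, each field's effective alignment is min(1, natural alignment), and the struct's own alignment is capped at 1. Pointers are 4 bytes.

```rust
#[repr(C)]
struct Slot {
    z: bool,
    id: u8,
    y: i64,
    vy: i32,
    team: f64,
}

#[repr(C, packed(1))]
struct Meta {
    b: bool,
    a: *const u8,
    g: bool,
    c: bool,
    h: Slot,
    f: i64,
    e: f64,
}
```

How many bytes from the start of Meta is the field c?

6

Slot: 0..1  z  (1B, 1-aligned); 1..2  id  (1B, 1-aligned); 2..8  -- padding (6B); 8..16  y  (8B, 8-aligned); 16..20  vy  (4B, 4-aligned); 20..24  -- padding (4B); 24..32  team  (8B, 8-aligned); sizeof = 32, alignof = 8
0..1  b  (1B, 1-aligned)
1..5  a  (4B, 1-aligned)
5..6  g  (1B, 1-aligned)
6..7  c  (1B, 1-aligned)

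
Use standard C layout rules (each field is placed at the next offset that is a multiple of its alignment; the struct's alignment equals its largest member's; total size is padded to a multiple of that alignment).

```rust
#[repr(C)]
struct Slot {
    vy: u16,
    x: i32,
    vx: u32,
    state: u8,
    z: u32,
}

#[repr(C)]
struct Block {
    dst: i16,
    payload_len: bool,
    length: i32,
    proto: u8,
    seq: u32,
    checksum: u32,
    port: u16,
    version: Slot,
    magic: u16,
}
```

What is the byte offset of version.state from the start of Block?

36

Slot: vy at 0 (size 2, align 2) → ends 2; pad 2 to align 4 for x; x at 4 (size 4, align 4) → ends 8; vx at 8 (size 4, align 4) → ends 12; state at 12 (size 1, align 1) → ends 13; pad 3 to align 4 for z; z at 16 (size 4, align 4) → ends 20; total 20 bytes, alignment 4
dst at 0 (size 2, align 2) → ends 2
payload_len at 2 (size 1, align 1) → ends 3
pad 1 to align 4 for length
length at 4 (size 4, align 4) → ends 8
proto at 8 (size 1, align 1) → ends 9
pad 3 to align 4 for seq
seq at 12 (size 4, align 4) → ends 16
checksum at 16 (size 4, align 4) → ends 20
port at 20 (size 2, align 2) → ends 22
pad 2 to align 4 for version
version at 24 (size 20, align 4) → ends 44
within Slot: state at 12
24 + 12 = 36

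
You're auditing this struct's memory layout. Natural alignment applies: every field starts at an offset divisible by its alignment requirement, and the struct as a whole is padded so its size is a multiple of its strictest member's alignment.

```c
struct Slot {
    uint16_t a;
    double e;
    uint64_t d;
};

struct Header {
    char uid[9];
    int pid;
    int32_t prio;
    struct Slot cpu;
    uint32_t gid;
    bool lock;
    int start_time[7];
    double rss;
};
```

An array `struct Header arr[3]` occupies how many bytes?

Slot: @0: a [2B, align 2] → 2; +6 pad (align 8); @8: e [8B, align 8] → 16; @16: d [8B, align 8] → 24; size 24, align 8
@0: uid [9B, align 1] → 9
+3 pad (align 4)
@12: pid [4B, align 4] → 16
@16: prio [4B, align 4] → 20
+4 pad (align 8)
@24: cpu [24B, align 8] → 48
@48: gid [4B, align 4] → 52
@52: lock [1B, align 1] → 53
+3 pad (align 4)
@56: start_time [28B, align 4] → 84
+4 pad (align 8)
@88: rss [8B, align 8] → 96
size 96, align 8
array of 3: 3 × 96 = 288

288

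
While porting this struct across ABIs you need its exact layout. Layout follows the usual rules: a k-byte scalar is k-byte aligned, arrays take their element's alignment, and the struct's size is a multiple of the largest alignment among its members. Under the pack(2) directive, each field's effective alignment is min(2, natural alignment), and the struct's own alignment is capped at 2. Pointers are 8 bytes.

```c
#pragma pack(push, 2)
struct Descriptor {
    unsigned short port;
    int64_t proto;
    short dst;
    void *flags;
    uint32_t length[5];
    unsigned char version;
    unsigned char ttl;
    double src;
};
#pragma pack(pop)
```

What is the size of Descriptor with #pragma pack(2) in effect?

50

port at 0 (size 2, align 2) → ends 2
proto at 2 (size 8, align 2) → ends 10
dst at 10 (size 2, align 2) → ends 12
flags at 12 (size 8, align 2) → ends 20
length at 20 (size 20, align 2) → ends 40
version at 40 (size 1, align 1) → ends 41
ttl at 41 (size 1, align 1) → ends 42
src at 42 (size 8, align 2) → ends 50
total 50 bytes, alignment 2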